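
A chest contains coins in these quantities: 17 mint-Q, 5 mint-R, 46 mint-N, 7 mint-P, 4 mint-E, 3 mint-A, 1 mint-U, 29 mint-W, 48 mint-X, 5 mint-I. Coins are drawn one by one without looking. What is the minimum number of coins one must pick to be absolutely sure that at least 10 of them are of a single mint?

Put each drawn coin into a box by mint. The largest draw with every box below 10 takes min(count, 9) from each mint; mints with fewer than 9 contribute all they have.
Σ min(cᵢ, 9) = 9 + 5 + 9 + 7 + 4 + 3 + 1 + 9 + 9 + 5 = 61.
Draw number 61 + 1 = 62 must push one box to 10.

62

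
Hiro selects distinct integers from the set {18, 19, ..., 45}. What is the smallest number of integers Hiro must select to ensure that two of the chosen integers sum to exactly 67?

Two chosen integers sum to 67 exactly when both halves of some pair {x, 67−x} with 22 ≤ x ≤ 67−x ≤ 45 are chosen — 12 such pairs.
The remaining 4 elements (those with no distinct partner in range) can never complete a 67-sum, so the worst case takes all of them and one from each pair: 4 + 12 = 16.
By the pigeonhole principle, the 17th integer has to be the second member of some pair, so 16 + 1 = 17.

17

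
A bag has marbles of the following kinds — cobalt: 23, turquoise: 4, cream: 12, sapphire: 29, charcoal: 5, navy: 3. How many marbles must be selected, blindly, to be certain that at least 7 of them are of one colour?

31

An adversary could hand out at most 6 marbles per colour (turquoise, charcoal, navy run out sooner): 6 + 4 + 6 + 6 + 5 + 3 = 30 marbles and still no colour has 7.
By pigeonhole, one more marble lands in a colour already at 6, so 31 draws are enough and 30 are not.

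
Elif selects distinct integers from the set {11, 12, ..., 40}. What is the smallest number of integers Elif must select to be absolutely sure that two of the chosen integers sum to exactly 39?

22

A set avoiding the sum 39 can contain at most one of each pair {x, 39−x}, plus the 12 elements whose complement lies outside the range.
The integers 20, …, 40 (21 of them) are such a set: any two sum to at least 20+21 = 41 > 39.
By the pigeonhole principle, any 22nd integer completes one of the 9 pairs, so 22 choices force a sum of 39.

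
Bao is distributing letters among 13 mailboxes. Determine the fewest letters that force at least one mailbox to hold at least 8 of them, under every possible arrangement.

With 91 letters one could put exactly 7 in each of the 13 mailboxes, and no mailbox would reach 8.
Pigeonhole: one more letter must land in a mailbox that already has 7, giving it 8.
So 13 × 7 + 1 = 92 letters are required.

92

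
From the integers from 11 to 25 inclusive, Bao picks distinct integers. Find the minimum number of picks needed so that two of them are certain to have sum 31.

11

A set avoiding the sum 31 can contain at most one of each pair {x, 31−x}, plus the 5 elements whose complement lies outside the range.
The integers 16, …, 25 (10 of them) are such a set: any two sum to at least 16+17 = 33 > 31.
Any 11th integer completes one of the 5 pairs, so 11 choices force a sum of 31.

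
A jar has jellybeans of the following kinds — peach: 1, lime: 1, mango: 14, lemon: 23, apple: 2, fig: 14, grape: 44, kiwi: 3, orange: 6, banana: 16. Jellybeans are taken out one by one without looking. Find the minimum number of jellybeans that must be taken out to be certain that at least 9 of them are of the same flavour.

Pigeonhole: the 10 flavours are the holes; the jellybeans drawn are the pigeons.
To avoid 9 of any one flavour, the worst case takes at most 8 of each flavour, or every jellybean of a flavour that has fewer than 8.
That gives 1 + 1 + 8 + 8 + 2 + 8 + 8 + 3 + 6 + 8 = 53 jellybeans with no flavour reaching 9.
The next jellybean forces some flavour to 9, so 53 + 1 = 54.

54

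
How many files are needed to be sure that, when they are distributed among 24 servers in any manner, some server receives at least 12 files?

265

With 264 files one could put exactly 11 in each of the 24 servers, and no server would reach 12.
By the pigeonhole principle, one more file must land in a server that already has 11, giving it 12.
So 24 × 11 + 1 = 265 files are required.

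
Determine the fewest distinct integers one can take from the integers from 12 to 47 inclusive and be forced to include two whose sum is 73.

Two chosen integers sum to 73 exactly when both halves of some pair {x, 73−x} with 26 ≤ x ≤ 73−x ≤ 47 are chosen — 11 such pairs.
The remaining 14 elements (those with no distinct partner in range) can never complete a 73-sum, so the worst case takes all of them and one from each pair: 14 + 11 = 25.
Pigeonhole: the 26th integer has to be the second member of some pair, so 25 + 1 = 26.

26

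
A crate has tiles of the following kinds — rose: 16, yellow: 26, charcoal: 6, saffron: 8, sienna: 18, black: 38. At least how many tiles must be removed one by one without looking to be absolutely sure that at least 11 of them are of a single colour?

By the pigeonhole principle, the 6 colours are the holes; the tiles drawn are the pigeons.
To avoid 11 of any one colour, the worst case takes at most 10 of each colour, or every tile of a colour that has fewer than 10.
That gives 10 + 10 + 6 + 8 + 10 + 10 = 54 tiles with no colour reaching 11.
The next tile forces some colour to 11, so 54 + 1 = 55.

55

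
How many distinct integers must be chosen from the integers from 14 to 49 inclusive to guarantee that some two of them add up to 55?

A set avoiding the sum 55 can contain at most one of each pair {x, 55−x}, plus the 8 elements whose complement lies outside the range.
The integers 28, …, 49 (22 of them) are such a set: any two sum to at least 28+29 = 57 > 55.
Any 23rd integer completes one of the 14 pairs, so 23 choices force a sum of 55.

23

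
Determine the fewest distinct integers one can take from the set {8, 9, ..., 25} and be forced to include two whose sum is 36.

Two chosen integers sum to 36 exactly when both halves of some pair {x, 36−x} with 11 ≤ x ≤ 36−x ≤ 25 are chosen — 7 such pairs.
The remaining 4 elements (those with no distinct partner in range) can never complete a 36-sum, so the worst case takes all of them and one from each pair: 4 + 7 = 11.
The 12th integer has to be the second member of some pair, so 11 + 1 = 12.

12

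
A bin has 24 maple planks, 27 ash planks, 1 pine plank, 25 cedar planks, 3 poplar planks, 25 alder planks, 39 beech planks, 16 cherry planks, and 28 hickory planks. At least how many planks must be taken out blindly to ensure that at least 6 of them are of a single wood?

40

By pigeonhole, put each drawn plank into a box by wood. The largest draw with every box below 6 takes min(count, 5) from each wood; woods with fewer than 5 contribute all they have.
Σ min(cᵢ, 5) = 5 + 5 + 1 + 5 + 3 + 5 + 5 + 5 + 5 = 39.
Draw number 39 + 1 = 40 must push one box to 6.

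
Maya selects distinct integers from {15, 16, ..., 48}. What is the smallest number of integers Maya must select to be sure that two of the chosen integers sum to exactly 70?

22

Group the elements by complementary pair {x, 70−x}: {22,48}, {23,47}, {24,46}, …, giving 13 two-element pairs; the single value 35 (it cannot pair with itself since the integers are distinct); and 7 integers whose partner 70−x falls outside [15,48].
By pigeonhole, treating each of those 21 groups as a pigeonhole, one can pick one integer per group — 21 integers — with no two summing to 70.
The 22nd integer lands in an occupied pair, forcing a sum of 70.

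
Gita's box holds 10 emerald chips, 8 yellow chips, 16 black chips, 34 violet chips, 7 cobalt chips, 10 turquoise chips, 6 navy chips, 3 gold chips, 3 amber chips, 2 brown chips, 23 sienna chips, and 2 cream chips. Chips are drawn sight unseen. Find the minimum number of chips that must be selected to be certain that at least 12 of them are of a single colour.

85

An adversary could hand out at most 11 chips per colour (9 colours run out sooner): 10 + 8 + 11 + 11 + 7 + 10 + 6 + 3 + 3 + 2 + 11 + 2 = 84 chips and still no colour has 12.
One more chip lands in a colour already at 11, so 85 draws are enough and 84 are not.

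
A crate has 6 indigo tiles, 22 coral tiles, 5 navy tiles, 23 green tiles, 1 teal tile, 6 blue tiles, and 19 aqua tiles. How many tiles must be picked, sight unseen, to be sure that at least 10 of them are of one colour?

46

An adversary could hand out at most 9 tiles per colour (4 colours run out sooner): 6 + 9 + 5 + 9 + 1 + 6 + 9 = 45 tiles and still no colour has 10.
One more tile lands in a colour already at 9, so 46 draws are enough and 45 are not.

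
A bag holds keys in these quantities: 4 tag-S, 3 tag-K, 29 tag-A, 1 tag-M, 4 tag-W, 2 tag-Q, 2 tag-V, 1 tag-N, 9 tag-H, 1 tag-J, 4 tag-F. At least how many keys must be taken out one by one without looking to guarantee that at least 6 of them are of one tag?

Pigeonhole: the 11 tags are the holes; the keys drawn are the pigeons.
To avoid 6 of any one tag, the worst case takes at most 5 of each tag, or every key of a tag that has fewer than 5.
That gives 4 + 3 + 5 + 1 + 4 + 2 + 2 + 1 + 5 + 1 + 4 = 32 keys with no tag reaching 6.
The next key forces some tag to 6, so 32 + 1 = 33.

33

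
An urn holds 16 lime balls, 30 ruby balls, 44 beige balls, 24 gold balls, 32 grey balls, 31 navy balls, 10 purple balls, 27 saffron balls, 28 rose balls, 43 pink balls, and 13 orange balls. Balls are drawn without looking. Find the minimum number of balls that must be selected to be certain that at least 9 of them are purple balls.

In the worst case for collecting purple balls, every non-purple ball comes out first.
There are 16 + 30 + 44 + 24 + 32 + 31 + 27 + 28 + 43 + 13 = 288 non-purple balls altogether.
After those, each further ball must be purple, so 288 + 9 = 297 draws guarantee 9 purple balls.

297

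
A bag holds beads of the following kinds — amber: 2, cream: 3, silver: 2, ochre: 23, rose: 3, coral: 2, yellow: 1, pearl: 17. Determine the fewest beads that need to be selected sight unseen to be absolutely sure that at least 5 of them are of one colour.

An adversary could hand out at most 4 beads per colour (6 colours run out sooner): 2 + 3 + 2 + 4 + 3 + 2 + 1 + 4 = 21 beads and still no colour has 5.
Pigeonhole: one more bead lands in a colour already at 4, so 22 draws are enough and 21 are not.

22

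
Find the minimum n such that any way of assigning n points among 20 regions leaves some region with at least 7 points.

121

With 120 points one could put exactly 6 in each of the 20 regions, and no region would reach 7.
One more point must land in a region that already has 6, giving it 7.
So 20 × 6 + 1 = 121 points are required.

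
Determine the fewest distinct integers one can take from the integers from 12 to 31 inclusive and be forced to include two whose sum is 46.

Two chosen integers sum to 46 exactly when both halves of some pair {x, 46−x} with 15 ≤ x ≤ 46−x ≤ 31 are chosen — 8 such pairs.
The remaining 4 elements (those with no distinct partner in range) can never complete a 46-sum, so the worst case takes all of them and one from each pair: 4 + 8 = 12.
Pigeonhole: the 13th integer has to be the second member of some pair, so 12 + 1 = 13.

13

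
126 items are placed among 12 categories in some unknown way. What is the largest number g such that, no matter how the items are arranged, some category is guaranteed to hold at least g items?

The 12 categories are the holes and the 126 items are the pigeons.
If every category held at most 10 items, the total would be at most 12 × 10 = 120, which is less than 126.
So some category holds at least ⌈126/12⌉ = 11 items.

11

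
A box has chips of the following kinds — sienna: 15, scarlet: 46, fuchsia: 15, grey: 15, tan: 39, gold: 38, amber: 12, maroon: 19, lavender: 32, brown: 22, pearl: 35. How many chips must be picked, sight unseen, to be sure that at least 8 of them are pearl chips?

In the worst case for collecting pearl chips, every non-pearl chip comes out first.
There are 15 + 46 + 15 + 15 + 39 + 38 + 12 + 19 + 32 + 22 = 253 non-pearl chips altogether.
After those, each further chip must be pearl, so 253 + 8 = 261 draws guarantee 8 pearl chips.

261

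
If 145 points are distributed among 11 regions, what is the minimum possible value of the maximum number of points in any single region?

By the pigeonhole principle, the 11 regions are the holes and the 145 points are the pigeons.
If every region held at most 13 points, the total would be at most 11 × 13 = 143, which is less than 145.
So some region holds at least ⌈145/11⌉ = 14 points.

14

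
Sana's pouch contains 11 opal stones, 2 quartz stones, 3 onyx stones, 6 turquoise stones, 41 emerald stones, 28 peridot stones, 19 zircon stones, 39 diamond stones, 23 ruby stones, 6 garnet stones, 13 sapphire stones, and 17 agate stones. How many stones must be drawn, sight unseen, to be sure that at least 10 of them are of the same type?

90

An adversary could hand out at most 9 stones per type (4 types run out sooner): 9 + 2 + 3 + 6 + 9 + 9 + 9 + 9 + 9 + 6 + 9 + 9 = 89 stones and still no type has 10.
One more stone lands in a type already at 9, so 90 draws are enough and 89 are not.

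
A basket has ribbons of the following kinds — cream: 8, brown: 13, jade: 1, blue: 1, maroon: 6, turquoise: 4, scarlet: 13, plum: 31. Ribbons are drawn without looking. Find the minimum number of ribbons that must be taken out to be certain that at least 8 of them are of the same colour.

41

Put each drawn ribbon into a box by colour. The largest draw with every box below 8 takes min(count, 7) from each colour; colours with fewer than 7 contribute all they have.
Σ min(cᵢ, 7) = 7 + 7 + 1 + 1 + 6 + 4 + 7 + 7 = 40.
Draw number 40 + 1 = 41 must push one box to 8.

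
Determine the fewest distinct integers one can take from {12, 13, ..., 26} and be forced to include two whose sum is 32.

12

A set avoiding the sum 32 can contain at most one of each pair {x, 32−x}, plus the 7 elements whose complement lies outside the range or equal to its own complement.
The integers 16, …, 26 (11 of them) are such a set: any two sum to at least 16+17 = 33 > 32.
By the pigeonhole principle, any 12th integer completes one of the 4 pairs, so 12 choices force a sum of 32.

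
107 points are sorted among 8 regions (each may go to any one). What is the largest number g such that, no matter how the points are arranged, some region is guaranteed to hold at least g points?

By the pigeonhole principle, the 8 regions are the holes and the 107 points are the pigeons.
If every region held at most 13 points, the total would be at most 8 × 13 = 104, which is less than 107.
So some region holds at least ⌈107/8⌉ = 14 points.

14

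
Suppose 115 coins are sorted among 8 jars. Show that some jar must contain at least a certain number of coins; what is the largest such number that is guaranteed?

15

The 8 jars are the holes and the 115 coins are the pigeons.
If every jar held at most 14 coins, the total would be at most 8 × 14 = 112, which is less than 115.
So some jar holds at least ⌈115/8⌉ = 15 coins.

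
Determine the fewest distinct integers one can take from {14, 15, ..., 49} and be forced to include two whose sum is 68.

22

Group the elements by complementary pair {x, 68−x}: {19,49}, {20,48}, {21,47}, …, giving 15 two-element pairs; the single value 34 (it cannot pair with itself since the integers are distinct); and 5 integers whose partner 68−x falls outside [14,49].
Pigeonhole: treating each of those 21 groups as a pigeonhole, one can pick one integer per group — 21 integers — with no two summing to 68.
The 22nd integer lands in an occupied pair, forcing a sum of 68.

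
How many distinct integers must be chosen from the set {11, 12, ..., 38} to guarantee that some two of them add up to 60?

21

A set avoiding the sum 60 can contain at most one of each pair {x, 60−x}, plus the 12 elements whose complement lies outside the range or equal to its own complement.
The integers 11, …, 30 (20 of them) are such a set: any two sum to at least 11+12 = 23 and at most 29+30 = 59 < 60.
Any 21st integer completes one of the 8 pairs, so 21 choices force a sum of 60.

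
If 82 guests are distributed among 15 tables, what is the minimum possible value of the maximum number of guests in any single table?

6

By pigeonhole, the 15 tables are the holes and the 82 guests are the pigeons.
If every table held at most 5 guests, the total would be at most 15 × 5 = 75, which is less than 82.
So some table holds at least ⌈82/15⌉ = 6 guests.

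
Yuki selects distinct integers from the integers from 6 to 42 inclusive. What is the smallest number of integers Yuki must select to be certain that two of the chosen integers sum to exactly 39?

24

A set avoiding the sum 39 can contain at most one of each pair {x, 39−x}, plus the 9 elements whose complement lies outside the range.
The integers 20, …, 42 (23 of them) are such a set: any two sum to at least 20+21 = 41 > 39.
By pigeonhole, any 24th integer completes one of the 14 pairs, so 24 choices force a sum of 39.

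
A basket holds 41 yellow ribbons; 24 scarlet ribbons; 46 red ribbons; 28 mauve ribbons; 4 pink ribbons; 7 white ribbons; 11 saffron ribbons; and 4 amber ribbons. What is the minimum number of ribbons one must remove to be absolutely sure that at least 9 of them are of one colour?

56

An adversary could hand out at most 8 ribbons per colour (pink, white, amber run out sooner): 8 + 8 + 8 + 8 + 4 + 7 + 8 + 4 = 55 ribbons and still no colour has 9.
By the pigeonhole principle, one more ribbon lands in a colour already at 8, so 56 draws are enough and 55 are not.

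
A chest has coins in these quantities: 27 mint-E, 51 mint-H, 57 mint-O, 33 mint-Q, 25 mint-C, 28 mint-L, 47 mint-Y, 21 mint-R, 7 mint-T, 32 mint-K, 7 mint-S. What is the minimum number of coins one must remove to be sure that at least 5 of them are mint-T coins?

In the worst case for collecting mint-T coins, every non-mint-T coin comes out first.
There are 27 + 51 + 57 + 33 + 25 + 28 + 47 + 21 + 32 + 7 = 328 non-mint-T coins altogether.
After those, each further coin must be mint-T, so 328 + 5 = 333 draws guarantee 5 mint-T coins.

333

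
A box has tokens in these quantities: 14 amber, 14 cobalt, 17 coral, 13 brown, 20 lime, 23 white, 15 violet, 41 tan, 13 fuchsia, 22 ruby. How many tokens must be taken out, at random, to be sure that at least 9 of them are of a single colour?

By pigeonhole, put each drawn token into a box by colour. The largest draw with every box below 9 takes min(count, 8) from each colour.
Σ min(cᵢ, 8) = 8 + 8 + 8 + 8 + 8 + 8 + 8 + 8 + 8 + 8 = 80.
Draw number 80 + 1 = 81 must push one box to 9.

81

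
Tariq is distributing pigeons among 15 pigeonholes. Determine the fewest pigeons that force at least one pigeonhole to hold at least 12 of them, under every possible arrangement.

With 165 pigeons one could put exactly 11 in each of the 15 pigeonholes, and no pigeonhole would reach 12.
By the pigeonhole principle, one more pigeon must land in a pigeonhole that already has 11, giving it 12.
So 15 × 11 + 1 = 166 pigeons are required.

166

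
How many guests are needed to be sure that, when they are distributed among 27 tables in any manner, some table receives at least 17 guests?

With 432 guests one could put exactly 16 in each of the 27 tables, and no table would reach 17.
One more guest must land in a table that already has 16, giving it 17.
So 27 × 16 + 1 = 433 guests are required.

433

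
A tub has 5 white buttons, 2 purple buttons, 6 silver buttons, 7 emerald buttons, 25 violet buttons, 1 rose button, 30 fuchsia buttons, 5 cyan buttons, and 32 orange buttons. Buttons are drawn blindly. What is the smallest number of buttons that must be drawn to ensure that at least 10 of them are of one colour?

An adversary could hand out at most 9 buttons per colour (6 colours run out sooner): 5 + 2 + 6 + 7 + 9 + 1 + 9 + 5 + 9 = 53 buttons and still no colour has 10.
One more button lands in a colour already at 9, so 54 draws are enough and 53 are not.

54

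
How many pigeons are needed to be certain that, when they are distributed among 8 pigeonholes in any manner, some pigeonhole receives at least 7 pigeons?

With 48 pigeons one could put exactly 6 in each of the 8 pigeonholes, and no pigeonhole would reach 7.
Pigeonhole: one more pigeon must land in a pigeonhole that already has 6, giving it 7.
So 8 × 6 + 1 = 49 pigeons are required.

49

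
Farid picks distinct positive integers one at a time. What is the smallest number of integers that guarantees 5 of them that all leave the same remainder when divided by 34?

137

Pigeonhole: the 34 residue classes mod 34 are the pigeonholes.
With 136 integers one could put 4 in each residue class and have no class reach 5.
The 137th integer pushes some class to 5, so 34·4 + 1 = 137.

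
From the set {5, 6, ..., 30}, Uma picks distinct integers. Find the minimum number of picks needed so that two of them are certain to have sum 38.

Two chosen integers sum to 38 exactly when both halves of some pair {x, 38−x} with 8 ≤ x ≤ 38−x ≤ 30 are chosen — 11 such pairs.
The remaining 4 elements (those with no distinct partner in range) can never complete a 38-sum, so the worst case takes all of them and one from each pair: 4 + 11 = 15.
Pigeonhole: the 16th integer has to be the second member of some pair, so 15 + 1 = 16.

16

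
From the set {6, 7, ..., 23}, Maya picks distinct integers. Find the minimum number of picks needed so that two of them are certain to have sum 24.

13

Group the elements by complementary pair {x, 24−x}: {6,18}, {7,17}, {8,16}, …, giving 6 two-element pairs, the single value 12 (it cannot pair with itself since the integers are distinct), and 5 integers whose partner 24−x falls outside [6,23].
Treating each of those 12 groups as a pigeonhole, one can pick one integer per group — 12 integers — with no two summing to 24.
The 13th integer lands in an occupied pair, forcing a sum of 24.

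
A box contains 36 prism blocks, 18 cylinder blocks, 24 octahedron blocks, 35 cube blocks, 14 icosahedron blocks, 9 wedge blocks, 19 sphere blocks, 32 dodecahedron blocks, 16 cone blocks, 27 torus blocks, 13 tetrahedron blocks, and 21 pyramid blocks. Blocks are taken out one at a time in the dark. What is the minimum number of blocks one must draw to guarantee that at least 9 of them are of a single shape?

Put each drawn block into a box by shape. The largest draw with every box below 9 takes min(count, 8) from each shape.
Σ min(cᵢ, 8) = 8 + 8 + 8 + 8 + 8 + 8 + 8 + 8 + 8 + 8 + 8 + 8 = 96.
Draw number 96 + 1 = 97 must push one box to 9.

97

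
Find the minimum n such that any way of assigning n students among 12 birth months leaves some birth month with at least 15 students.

With 168 students one could put exactly 14 in each of the 12 birth months, and no birth month would reach 15.
By the pigeonhole principle, one more student must land in a birth month that already has 14, giving it 15.
So 12 × 14 + 1 = 169 students are required.

169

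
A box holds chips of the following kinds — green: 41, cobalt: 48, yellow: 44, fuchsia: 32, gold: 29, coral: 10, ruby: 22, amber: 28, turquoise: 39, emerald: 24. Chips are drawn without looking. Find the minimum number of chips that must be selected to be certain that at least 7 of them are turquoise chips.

285

In the worst case for collecting turquoise chips, every non-turquoise chip comes out first.
There are 41 + 48 + 44 + 32 + 29 + 10 + 22 + 28 + 24 = 278 non-turquoise chips altogether.
After those, each further chip must be turquoise, so 278 + 7 = 285 draws guarantee 7 turquoise chips.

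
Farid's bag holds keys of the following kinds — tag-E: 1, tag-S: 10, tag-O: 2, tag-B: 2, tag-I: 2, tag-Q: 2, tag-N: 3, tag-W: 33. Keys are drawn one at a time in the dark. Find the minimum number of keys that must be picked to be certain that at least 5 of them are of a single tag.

An adversary could hand out at most 4 keys per tag (6 tags run out sooner): 1 + 4 + 2 + 2 + 2 + 2 + 3 + 4 = 20 keys and still no tag has 5.
By the pigeonhole principle, one more key lands in a tag already at 4, so 21 draws are enough and 20 are not.

21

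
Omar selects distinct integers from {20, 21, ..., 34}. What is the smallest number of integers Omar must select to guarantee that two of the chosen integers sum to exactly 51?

Group the elements by complementary pair {x, 51−x}: {20,31}, {21,30}, {22,29}, …, giving 6 two-element pairs and 3 integers whose partner 51−x falls outside [20,34].
Treating each of those 9 groups as a pigeonhole, one can pick one integer per group — 9 integers — with no two summing to 51.
The 10th integer lands in an occupied pair, forcing a sum of 51.

10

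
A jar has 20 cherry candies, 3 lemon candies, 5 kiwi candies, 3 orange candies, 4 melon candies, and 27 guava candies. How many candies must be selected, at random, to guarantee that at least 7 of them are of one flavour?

28

An adversary could hand out at most 6 candies per flavour (4 flavours run out sooner): 6 + 3 + 5 + 3 + 4 + 6 = 27 candies and still no flavour has 7.
One more candy lands in a flavour already at 6, so 28 draws are enough and 27 are not.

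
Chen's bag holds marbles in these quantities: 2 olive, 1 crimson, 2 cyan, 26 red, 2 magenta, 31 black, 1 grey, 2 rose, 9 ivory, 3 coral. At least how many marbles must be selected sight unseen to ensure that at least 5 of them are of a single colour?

An adversary could hand out at most 4 marbles per colour (7 colours run out sooner): 2 + 1 + 2 + 4 + 2 + 4 + 1 + 2 + 4 + 3 = 25 marbles and still no colour has 5.
By the pigeonhole principle, one more marble lands in a colour already at 4, so 26 draws are enough and 25 are not.

26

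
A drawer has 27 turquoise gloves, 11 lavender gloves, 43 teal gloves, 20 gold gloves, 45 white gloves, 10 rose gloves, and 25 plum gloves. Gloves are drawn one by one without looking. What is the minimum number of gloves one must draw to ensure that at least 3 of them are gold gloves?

164

In the worst case for collecting gold gloves, every non-gold glove comes out first.
There are 27 + 11 + 43 + 45 + 10 + 25 = 161 non-gold gloves altogether.
After those, each further glove must be gold, so 161 + 3 = 164 draws guarantee 3 gold gloves.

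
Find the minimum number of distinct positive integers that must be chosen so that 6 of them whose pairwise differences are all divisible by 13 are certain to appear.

66

Integers whose pairwise differences are multiples of 13 are exactly those sharing a remainder mod 13. The 13 residue classes mod 13 are the pigeonholes.
With 65 integers one could put 5 in each residue class and have no class reach 6.
The 66th integer pushes some class to 6, so 13·5 + 1 = 66.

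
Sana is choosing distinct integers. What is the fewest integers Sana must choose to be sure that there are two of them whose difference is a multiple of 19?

Integers whose pairwise differences are multiples of 19 are exactly those sharing a remainder mod 19. The 19 residue classes mod 19 are the pigeonholes.
With 19 integers one could put 1 in each residue class and have no class reach 2.
The 20th integer pushes some class to 2, so 19·1 + 1 = 20.

20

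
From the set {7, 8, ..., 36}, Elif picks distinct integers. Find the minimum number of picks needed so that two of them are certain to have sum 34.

Group the elements by complementary pair {x, 34−x}: {7,27}, {8,26}, {9,25}, …, giving 10 two-element pairs, the single value 17 (it cannot pair with itself since the integers are distinct), and 9 integers whose partner 34−x falls outside [7,36].
Pigeonhole: treating each of those 20 groups as a pigeonhole, one can pick one integer per group — 20 integers — with no two summing to 34.
The 21st integer lands in an occupied pair, forcing a sum of 34.

21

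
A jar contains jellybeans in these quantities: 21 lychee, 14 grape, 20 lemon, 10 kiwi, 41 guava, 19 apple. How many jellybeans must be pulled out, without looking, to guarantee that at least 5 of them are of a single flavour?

Pigeonhole: the 6 flavours are the holes; the jellybeans drawn are the pigeons.
To avoid 5 of any one flavour, the worst case takes at most 4 of each flavour.
That gives 4 + 4 + 4 + 4 + 4 + 4 = 24 jellybeans with no flavour reaching 5.
The next jellybean forces some flavour to 5, so 24 + 1 = 25.

25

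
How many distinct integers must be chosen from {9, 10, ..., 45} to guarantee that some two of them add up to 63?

Two chosen integers sum to 63 exactly when both halves of some pair {x, 63−x} with 18 ≤ x ≤ 63−x ≤ 45 are chosen — 14 such pairs.
The remaining 9 elements (those with no distinct partner in range) can never complete a 63-sum, so the worst case takes all of them and one from each pair: 9 + 14 = 23.
By pigeonhole, the 24th integer has to be the second member of some pair, so 23 + 1 = 24.

24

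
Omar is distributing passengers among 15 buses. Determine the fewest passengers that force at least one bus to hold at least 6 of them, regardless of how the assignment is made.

76

With 75 passengers one could put exactly 5 in each of the 15 buses, and no bus would reach 6.
By the pigeonhole principle, one more passenger must land in a bus that already has 5, giving it 6.
So 15 × 5 + 1 = 76 passengers are required.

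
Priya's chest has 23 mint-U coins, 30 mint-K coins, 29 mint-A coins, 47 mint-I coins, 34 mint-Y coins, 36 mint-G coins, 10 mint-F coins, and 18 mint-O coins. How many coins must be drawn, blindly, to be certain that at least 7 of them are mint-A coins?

In the worst case for collecting mint-A coins, every non-mint-A coin comes out first.
There are 23 + 30 + 47 + 34 + 36 + 10 + 18 = 198 non-mint-A coins altogether.
After those, each further coin must be mint-A, so 198 + 7 = 205 draws guarantee 7 mint-A coins.

205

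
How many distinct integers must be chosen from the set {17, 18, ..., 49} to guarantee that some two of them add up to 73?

21

A set avoiding the sum 73 can contain at most one of each pair {x, 73−x}, plus the 7 elements whose complement lies outside the range.
The integers 17, …, 36 (20 of them) are such a set: any two sum to at least 17+18 = 35 and at most 35+36 = 71 < 73.
Any 21st integer completes one of the 13 pairs, so 21 choices force a sum of 73.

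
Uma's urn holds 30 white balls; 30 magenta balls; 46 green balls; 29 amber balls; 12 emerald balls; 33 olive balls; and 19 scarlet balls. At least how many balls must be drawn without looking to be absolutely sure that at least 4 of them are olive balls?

170

In the worst case for collecting olive balls, every non-olive ball comes out first.
There are 30 + 30 + 46 + 29 + 12 + 19 = 166 non-olive balls altogether.
After those, each further ball must be olive, so 166 + 4 = 170 draws guarantee 4 olive balls.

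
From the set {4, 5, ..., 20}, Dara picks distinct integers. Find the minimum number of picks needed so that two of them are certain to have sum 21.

11

Group the elements by complementary pair {x, 21−x}: {4,17}, {5,16}, {6,15}, …, giving 7 two-element pairs and 3 integers whose partner 21−x falls outside [4,20].
Pigeonhole: treating each of those 10 groups as a pigeonhole, one can pick one integer per group — 10 integers — with no two summing to 21.
The 11th integer lands in an occupied pair, forcing a sum of 21.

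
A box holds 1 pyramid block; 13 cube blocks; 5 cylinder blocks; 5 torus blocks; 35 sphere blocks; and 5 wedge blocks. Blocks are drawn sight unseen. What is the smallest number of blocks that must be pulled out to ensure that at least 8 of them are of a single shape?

An adversary could hand out at most 7 blocks per shape (4 shapes run out sooner): 1 + 7 + 5 + 5 + 7 + 5 = 30 blocks and still no shape has 8.
One more block lands in a shape already at 7, so 31 draws are enough and 30 are not.

31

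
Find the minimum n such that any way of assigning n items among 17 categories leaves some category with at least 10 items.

With 153 items one could put exactly 9 in each of the 17 categories, and no category would reach 10.
By pigeonhole, one more item must land in a category that already has 9, giving it 10.
So 17 × 9 + 1 = 154 items are required.

154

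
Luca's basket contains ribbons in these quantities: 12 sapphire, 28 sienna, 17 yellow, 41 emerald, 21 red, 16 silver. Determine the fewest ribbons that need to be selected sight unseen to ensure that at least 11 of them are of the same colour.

By pigeonhole, put each drawn ribbon into a box by colour. The largest draw with every box below 11 takes min(count, 10) from each colour.
Σ min(cᵢ, 10) = 10 + 10 + 10 + 10 + 10 + 10 = 60.
Draw number 60 + 1 = 61 must push one box to 11.

61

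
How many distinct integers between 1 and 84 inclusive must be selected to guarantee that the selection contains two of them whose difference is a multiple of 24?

25

Integers whose pairwise differences are multiples of 24 are exactly those sharing a remainder mod 24. The 24 residue classes mod 24 are the pigeonholes.
With 24 integers one could put 1 in each residue class and have no class reach 2.
The 25th integer pushes some class to 2, so 24·1 + 1 = 25.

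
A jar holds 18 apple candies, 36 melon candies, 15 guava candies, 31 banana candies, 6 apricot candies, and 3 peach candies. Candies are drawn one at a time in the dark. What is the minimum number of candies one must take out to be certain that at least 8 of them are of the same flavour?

The 6 flavours are the holes; the candies drawn are the pigeons.
To avoid 8 of any one flavour, the worst case takes at most 7 of each flavour, or every candy of a flavour that has fewer than 7.
That gives 7 + 7 + 7 + 7 + 6 + 3 = 37 candies with no flavour reaching 8.
The next candy forces some flavour to 8, so 37 + 1 = 38.

38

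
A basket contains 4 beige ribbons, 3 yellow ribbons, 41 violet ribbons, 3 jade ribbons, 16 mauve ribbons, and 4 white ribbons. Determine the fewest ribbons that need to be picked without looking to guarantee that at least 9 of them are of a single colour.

Put each drawn ribbon into a box by colour. The largest draw with every box below 9 takes min(count, 8) from each colour; colours with fewer than 8 contribute all they have.
Σ min(cᵢ, 8) = 4 + 3 + 8 + 3 + 8 + 4 = 30.
Draw number 30 + 1 = 31 must push one box to 9.

31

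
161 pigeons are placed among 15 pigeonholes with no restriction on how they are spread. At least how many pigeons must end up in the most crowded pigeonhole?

The 15 pigeonholes are the holes and the 161 pigeons are the pigeons.
If every pigeonhole held at most 10 pigeons, the total would be at most 15 × 10 = 150, which is less than 161.
So some pigeonhole holds at least ⌈161/15⌉ = 11 pigeons.

11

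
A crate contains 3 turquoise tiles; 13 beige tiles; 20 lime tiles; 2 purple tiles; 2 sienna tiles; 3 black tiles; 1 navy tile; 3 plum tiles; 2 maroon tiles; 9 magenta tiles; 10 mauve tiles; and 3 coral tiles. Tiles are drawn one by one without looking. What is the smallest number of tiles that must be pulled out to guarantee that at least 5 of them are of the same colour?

36

An adversary could hand out at most 4 tiles per colour (8 colours run out sooner): 3 + 4 + 4 + 2 + 2 + 3 + 1 + 3 + 2 + 4 + 4 + 3 = 35 tiles and still no colour has 5.
By pigeonhole, one more tile lands in a colour already at 4, so 36 draws are enough and 35 are not.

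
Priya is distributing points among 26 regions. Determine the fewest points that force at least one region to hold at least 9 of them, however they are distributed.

209

With 208 points one could put exactly 8 in each of the 26 regions, and no region would reach 9.
One more point must land in a region that already has 8, giving it 9.
So 26 × 8 + 1 = 209 points are required.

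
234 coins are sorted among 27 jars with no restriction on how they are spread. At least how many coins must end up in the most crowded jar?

Pigeonhole: the 27 jars are the holes and the 234 coins are the pigeons.
If every jar held at most 8 coins, the total would be at most 27 × 8 = 216, which is less than 234.
So some jar holds at least ⌈234/27⌉ = 9 coins.

9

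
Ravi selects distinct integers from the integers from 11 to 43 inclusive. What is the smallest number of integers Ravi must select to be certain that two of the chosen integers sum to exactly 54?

18

Group the elements by complementary pair {x, 54−x}: {11,43}, {12,42}, {13,41}, …, giving 16 two-element pairs and the single value 27 (it cannot pair with itself since the integers are distinct).
Treating each of those 17 groups as a pigeonhole, one can pick one integer per group — 17 integers — with no two summing to 54.
The 18th integer lands in an occupied pair, forcing a sum of 54.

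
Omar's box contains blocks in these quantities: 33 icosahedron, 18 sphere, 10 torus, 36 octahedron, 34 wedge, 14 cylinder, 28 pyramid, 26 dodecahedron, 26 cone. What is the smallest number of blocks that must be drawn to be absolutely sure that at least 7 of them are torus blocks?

In the worst case for collecting torus blocks, every non-torus block comes out first.
There are 33 + 18 + 36 + 34 + 14 + 28 + 26 + 26 = 215 non-torus blocks altogether.
After those, each further block must be torus, so 215 + 7 = 222 draws guarantee 7 torus blocks.

222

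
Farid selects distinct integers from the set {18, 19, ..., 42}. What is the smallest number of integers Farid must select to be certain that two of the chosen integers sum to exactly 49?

Two chosen integers sum to 49 exactly when both halves of some pair {x, 49−x} with 18 ≤ x ≤ 49−x ≤ 31 are chosen — 7 such pairs.
The remaining 11 elements (those with no distinct partner in range) can never complete a 49-sum, so the worst case takes all of them and one from each pair: 11 + 7 = 18.
Pigeonhole: the 19th integer has to be the second member of some pair, so 18 + 1 = 19.

19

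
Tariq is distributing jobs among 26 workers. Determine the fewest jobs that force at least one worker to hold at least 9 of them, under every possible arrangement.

With 208 jobs one could put exactly 8 in each of the 26 workers, and no worker would reach 9.
Pigeonhole: one more job must land in a worker that already has 8, giving it 9.
So 26 × 8 + 1 = 209 jobs are required.

209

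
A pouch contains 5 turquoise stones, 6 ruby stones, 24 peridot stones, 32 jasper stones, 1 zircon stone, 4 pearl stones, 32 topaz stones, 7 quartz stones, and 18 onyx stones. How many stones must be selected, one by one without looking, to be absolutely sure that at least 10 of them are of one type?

Pigeonhole: the 9 types are the holes; the stones drawn are the pigeons.
To avoid 10 of any one type, the worst case takes at most 9 of each type, or every stone of a type that has fewer than 9.
That gives 5 + 6 + 9 + 9 + 1 + 4 + 9 + 7 + 9 = 59 stones with no type reaching 10.
The next stone forces some type to 10, so 59 + 1 = 60.

60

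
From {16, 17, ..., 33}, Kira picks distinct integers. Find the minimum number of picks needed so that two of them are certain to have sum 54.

Group the elements by complementary pair {x, 54−x}: {21,33}, {22,32}, {23,31}, …, giving 6 two-element pairs, the single value 27 (it cannot pair with itself since the integers are distinct), and 5 integers whose partner 54−x falls outside [16,33].
Pigeonhole: treating each of those 12 groups as a pigeonhole, one can pick one integer per group — 12 integers — with no two summing to 54.
The 13th integer lands in an occupied pair, forcing a sum of 54.

13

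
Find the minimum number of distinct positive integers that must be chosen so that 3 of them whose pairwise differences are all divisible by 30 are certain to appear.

61

Integers whose pairwise differences are multiples of 30 are exactly those sharing a remainder mod 30. By the pigeonhole principle, the 30 residue classes mod 30 are the pigeonholes.
With 60 integers one could put 2 in each residue class and have no class reach 3.
The 61st integer pushes some class to 3, so 30·2 + 1 = 61.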